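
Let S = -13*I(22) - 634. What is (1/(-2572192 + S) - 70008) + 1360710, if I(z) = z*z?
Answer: 3328872760835/2579118 ≈ 1.2907e+6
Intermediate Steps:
I(z) = z**2
S = -6926 (S = -13*22**2 - 634 = -13*484 - 634 = -6292 - 634 = -6926)
(1/(-2572192 + S) - 70008) + 1360710 = (1/(-2572192 - 6926) - 70008) + 1360710 = (1/(-2579118) - 70008) + 1360710 = (-1/2579118 - 70008) + 1360710 = -180558892945/2579118 + 1360710 = 3328872760835/2579118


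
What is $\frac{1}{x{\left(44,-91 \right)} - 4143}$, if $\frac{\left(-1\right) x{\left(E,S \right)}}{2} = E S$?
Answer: $\frac{1}{3865} \approx 0.00025873$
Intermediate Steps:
$x{\left(E,S \right)} = - 2 E S$
$\frac{1}{x{\left(44,-91 \right)} - 4143} = \frac{1}{\left(-2\right) 44 \left(-91\right) - 4143} = \frac{1}{8008 - 4143} = \frac{1}{3865}$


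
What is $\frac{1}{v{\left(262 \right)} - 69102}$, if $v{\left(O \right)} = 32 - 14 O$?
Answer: $- \frac{1}{72738} \approx -1.3748 \cdot 10^{-5}$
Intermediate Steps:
$v{\left(O \right)} = 32 - 14 O$
$\frac{1}{v{\left(262 \right)} - 69102} = \frac{1}{\left(32 - 3668\right) - 69102} = \frac{1}{-3636 - 69102} = \frac{1}{-72738} = - \frac{1}{72738}$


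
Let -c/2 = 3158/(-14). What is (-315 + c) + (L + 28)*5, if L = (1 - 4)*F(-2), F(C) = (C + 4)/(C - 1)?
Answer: 2003/7 ≈ 286.14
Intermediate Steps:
F(C) = (4 + C)/(-1 + C)
c = 3158/7 (c = -6316/(-14) = -6316*(-1)/14 = -2*(-1579/7) = 3158/7 ≈ 451.14)
L = 2 (L = (1 - 4)*((4 - 2)/(-1 - 2)) = -3*2/(-3) = -(-1)*2 = -3*(-2/3) = 2)
(-315 + c) + (L + 28)*5 = (-315 + 3158/7) + (2 + 28)*5 = 953/7 + 30*5 = 953/7 + 150 = 2003/7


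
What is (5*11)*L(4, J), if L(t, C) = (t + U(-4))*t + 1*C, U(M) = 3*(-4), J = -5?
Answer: -2035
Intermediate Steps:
U(M) = -12
L(t, C) = C + t*(-12 + t) (L(t, C) = (t - 12)*t + 1*C = (-12 + t)*t + C = t*(-12 + t) + C = C + t*(-12 + t))
(5*11)*L(4, J) = (5*11)*(-5 + 4² - 12*4) = 55*(-5 + 16 - 48) = 55*(-37) = -2035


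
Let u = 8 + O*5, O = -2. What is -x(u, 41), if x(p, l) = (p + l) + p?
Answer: -37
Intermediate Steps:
u = -2 (u = 8 - 2*5 = 8 - 10 = -2)
x(p, l) = l + 2*p (x(p, l) = (l + p) + p = l + 2*p)
-x(u, 41) = -(41 + 2*(-2)) = -(41 - 4) = -1*37 = -37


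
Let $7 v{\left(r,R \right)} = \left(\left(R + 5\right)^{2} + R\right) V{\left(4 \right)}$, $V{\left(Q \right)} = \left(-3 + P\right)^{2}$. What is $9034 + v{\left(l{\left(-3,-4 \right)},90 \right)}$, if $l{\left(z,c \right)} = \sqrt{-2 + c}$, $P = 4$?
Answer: $\frac{72353}{7} \approx 10336.0$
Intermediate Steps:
$V{\left(Q \right)} = 1$ ($V{\left(Q \right)} = \left(-3 + 4\right)^{2} = 1^{2} = 1$)
$v{\left(r,R \right)} = \frac{R}{7} + \frac{\left(5 + R\right)^{2}}{7}$ ($v{\left(r,R \right)} = \frac{\left(\left(R + 5\right)^{2} + R\right) 1}{7} = \frac{\left(\left(5 + R\right)^{2} + R\right) 1}{7} = \frac{\left(R + \left(5 + R\right)^{2}\right) 1}{7} = \frac{R + \left(5 + R\right)^{2}}{7} = \frac{R}{7} + \frac{\left(5 + R\right)^{2}}{7}$)
$9034 + v{\left(l{\left(-3,-4 \right)},90 \right)} = 9034 + \left(\frac{1}{7} \cdot 90 + \frac{\left(5 + 90\right)^{2}}{7}\right) = 9034 + \left(\frac{90}{7} + \frac{95^{2}}{7}\right) = 9034 + \left(\frac{90}{7} + \frac{1}{7} \cdot 9025\right) = 9034 + \left(\frac{90}{7} + \frac{9025}{7}\right) = 9034 + \frac{9115}{7} = \frac{72353}{7}$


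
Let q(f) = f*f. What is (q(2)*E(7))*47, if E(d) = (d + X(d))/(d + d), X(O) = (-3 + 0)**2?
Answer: 1504/7 ≈ 214.86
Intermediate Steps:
X(O) = 9 (X(O) = (-3)**2 = 9)
q(f) = f**2
E(d) = (9 + d)/(2*d) (E(d) = (d + 9)/(d + d) = (9 + d)/((2*d)) = (9 + d)*(1/(2*d)) = (9 + d)/(2*d))
(q(2)*E(7))*47 = (2**2*((1/2)*(9 + 7)/7))*47 = (4*((1/2)*(1/7)*16))*47 = (4*(8/7))*47 = (32/7)*47 = 1504/7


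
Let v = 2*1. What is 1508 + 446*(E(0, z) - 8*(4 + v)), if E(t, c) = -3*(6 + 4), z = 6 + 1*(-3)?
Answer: -33280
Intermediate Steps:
z = 3 (z = 6 - 3 = 3)
E(t, c) = -30 (E(t, c) = -3*10 = -30)
v = 2
1508 + 446*(E(0, z) - 8*(4 + v)) = 1508 + 446*(-30 - 8*(4 + 2)) = 1508 + 446*(-30 - 8*6) = 1508 + 446*(-30 - 48) = 1508 + 446*(-78) = 1508 - 34788 = -33280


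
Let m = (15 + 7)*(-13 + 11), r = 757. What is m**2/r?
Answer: 1936/757 ≈ 2.5575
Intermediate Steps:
m = -44 (m = 22*(-2) = -44)
m**2/r = (-44)**2/757 = 1936*(1/757) = 1936/757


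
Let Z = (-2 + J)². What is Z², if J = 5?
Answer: 81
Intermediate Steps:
Z = 9 (Z = (-2 + 5)² = 3² = 9)
Z² = 9² = 81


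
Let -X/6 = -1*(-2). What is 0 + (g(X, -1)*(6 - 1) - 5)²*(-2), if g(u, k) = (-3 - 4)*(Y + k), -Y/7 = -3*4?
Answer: -16936200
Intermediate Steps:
Y = 84 (Y = -(-21)*4 = -7*(-12) = 84)
X = -12 (X = -(-6)*(-2) = -6*2 = -12)
g(u, k) = -588 - 7*k (g(u, k) = (-3 - 4)*(84 + k) = -7*(84 + k) = -588 - 7*k)
0 + (g(X, -1)*(6 - 1) - 5)²*(-2) = 0 + ((-588 - 7*(-1))*(6 - 1) - 5)²*(-2) = 0 + ((-588 + 7)*5 - 5)²*(-2) = 0 + (-581*5 - 5)²*(-2) = 0 + (-2905 - 5)²*(-2) = 0 + (-2910)²*(-2) = 0 + 8468100*(-2) = 0 - 16936200 = -16936200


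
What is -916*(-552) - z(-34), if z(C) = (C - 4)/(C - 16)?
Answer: 12640781/25 ≈ 5.0563e+5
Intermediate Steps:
z(C) = (-4 + C)/(-16 + C)
-916*(-552) - z(-34) = -916*(-552) - (-4 - 34)/(-16 - 34) = 505632 - (-38)/(-50) = 505632 - (-1)*(-38)/50 = 505632 - 1*19/25 = 505632 - 19/25 = 12640781/25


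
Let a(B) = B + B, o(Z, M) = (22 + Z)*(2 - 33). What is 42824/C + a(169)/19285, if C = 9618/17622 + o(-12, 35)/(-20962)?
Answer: 12711114917253722/166393660615 ≈ 76392.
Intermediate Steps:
o(Z, M) = -682 - 31*Z (o(Z, M) = (22 + Z)*(-31) = -682 - 31*Z)
C = 17256278/30782697 (C = 9618/17622 + (-682 - 31*(-12))/(-20962) = 9618*(1/17622) + (-682 + 372)*(-1/20962) = 1603/2937 - 310*(-1/20962) = 1603/2937 + 155/10481 = 17256278/30782697 ≈ 0.56058)
a(B) = 2*B
42824/C + a(169)/19285 = 42824/(17256278/30782697) + (2*169)/19285 = 42824*(30782697/17256278) + 338*(1/19285) = 659119108164/8628139 + 338/19285 = 12711114917253722/166393660615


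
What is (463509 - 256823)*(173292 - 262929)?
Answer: -18526712982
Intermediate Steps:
(463509 - 256823)*(173292 - 262929) = 206686*(-89637) = -18526712982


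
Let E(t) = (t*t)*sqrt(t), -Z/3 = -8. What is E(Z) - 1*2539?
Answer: -2539 + 1152*sqrt(6) ≈ 282.81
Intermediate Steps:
Z = 24 (Z = -3*(-8) = 24)
E(t) = t**(5/2) (E(t) = t**2*sqrt(t) = t**(5/2))
E(Z) - 1*2539 = 24**(5/2) - 1*2539 = 1152*sqrt(6) - 2539 = -2539 + 1152*sqrt(6)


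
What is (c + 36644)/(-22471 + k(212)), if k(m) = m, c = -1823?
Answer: -34821/22259 ≈ -1.5644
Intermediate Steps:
(c + 36644)/(-22471 + k(212)) = (-1823 + 36644)/(-22471 + 212) = 34821/(-22259) = 34821*(-1/22259) = -34821/22259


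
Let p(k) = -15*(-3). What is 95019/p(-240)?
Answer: 31673/15 ≈ 2111.5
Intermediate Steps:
p(k) = 45
95019/p(-240) = 95019/45 = 95019*(1/45) = 31673/15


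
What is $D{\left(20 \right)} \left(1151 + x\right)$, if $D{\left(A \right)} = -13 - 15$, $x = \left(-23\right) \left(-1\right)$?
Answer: $-32872$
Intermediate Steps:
$x = 23$
$D{\left(A \right)} = -28$
$D{\left(20 \right)} \left(1151 + x\right) = - 28 \left(1151 + 23\right) = \left(-28\right) 1174 = -32872$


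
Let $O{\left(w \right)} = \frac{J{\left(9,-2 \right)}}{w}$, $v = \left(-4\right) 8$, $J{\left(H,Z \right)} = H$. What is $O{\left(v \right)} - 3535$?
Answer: $- \frac{113129}{32} \approx -3535.3$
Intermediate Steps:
$v = -32$
$O{\left(w \right)} = \frac{9}{w}$
$O{\left(v \right)} - 3535 = \frac{9}{-32} - 3535 = 9 \left(- \frac{1}{32}\right) - 3535 = - \frac{9}{32} - 3535 = - \frac{113129}{32}$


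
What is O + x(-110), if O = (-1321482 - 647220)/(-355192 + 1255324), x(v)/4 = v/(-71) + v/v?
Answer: 85319621/10651562 ≈ 8.0101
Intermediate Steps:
x(v) = 4 - 4*v/71 (x(v) = 4*(v/(-71) + v/v) = 4*(v*(-1/71) + 1) = 4*(-v/71 + 1) = 4*(1 - v/71) = 4 - 4*v/71)
O = -328117/150022 (O = -1968702/900132 = -1968702*1/900132 = -328117/150022 ≈ -2.1871)
O + x(-110) = -328117/150022 + (4 - 4/71*(-110)) = -328117/150022 + (4 + 440/71) = -328117/150022 + 724/71 = 85319621/10651562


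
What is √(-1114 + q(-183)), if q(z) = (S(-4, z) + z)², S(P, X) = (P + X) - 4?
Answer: 3*√15418 ≈ 372.51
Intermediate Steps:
S(P, X) = -4 + P + X
q(z) = (-8 + 2*z)² (q(z) = ((-4 - 4 + z) + z)² = ((-8 + z) + z)² = (-8 + 2*z)²)
√(-1114 + q(-183)) = √(-1114 + 4*(-4 - 183)²) = √(-1114 + 4*(-187)²) = √(-1114 + 4*34969) = √(-1114 + 139876) = √138762 = 3*√15418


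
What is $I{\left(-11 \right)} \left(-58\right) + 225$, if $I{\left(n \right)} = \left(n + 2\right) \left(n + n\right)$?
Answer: $-11259$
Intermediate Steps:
$I{\left(n \right)} = 2 n \left(2 + n\right)$ ($I{\left(n \right)} = \left(2 + n\right) 2 n = 2 n \left(2 + n\right)$)
$I{\left(-11 \right)} \left(-58\right) + 225 = 2 \left(-11\right) \left(2 - 11\right) \left(-58\right) + 225 = 2 \left(-11\right) \left(-9\right) \left(-58\right) + 225 = 198 \left(-58\right) + 225 = -11484 + 225 = -11259$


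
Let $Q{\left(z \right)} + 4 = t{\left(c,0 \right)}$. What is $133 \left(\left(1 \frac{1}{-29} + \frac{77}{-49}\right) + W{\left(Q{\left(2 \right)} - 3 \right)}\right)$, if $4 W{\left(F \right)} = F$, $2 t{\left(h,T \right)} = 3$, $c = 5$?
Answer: $- \frac{91979}{232} \approx -396.46$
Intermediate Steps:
$t{\left(h,T \right)} = \frac{3}{2}$ ($t{\left(h,T \right)} = \frac{1}{2} \cdot 3 = \frac{3}{2}$)
$Q{\left(z \right)} = - \frac{5}{2}$ ($Q{\left(z \right)} = -4 + \frac{3}{2} = - \frac{5}{2}$)
$W{\left(F \right)} = \frac{F}{4}$
$133 \left(\left(1 \frac{1}{-29} + \frac{77}{-49}\right) + W{\left(Q{\left(2 \right)} - 3 \right)}\right) = 133 \left(\left(1 \frac{1}{-29} + \frac{77}{-49}\right) + \frac{- \frac{5}{2} - 3}{4}\right) = 133 \left(\left(1 \left(- \frac{1}{29}\right) + 77 \left(- \frac{1}{49}\right)\right) + \frac{1}{4} \left(- \frac{11}{2}\right)\right) = 133 \left(\left(- \frac{1}{29} - \frac{11}{7}\right) - \frac{11}{8}\right) = 133 \left(- \frac{326}{203} - \frac{11}{8}\right) = 133 \left(- \frac{4841}{1624}\right) = - \frac{91979}{232}$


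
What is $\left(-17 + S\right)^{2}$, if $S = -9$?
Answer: $676$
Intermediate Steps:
$\left(-17 + S\right)^{2} = \left(-17 - 9\right)^{2} = \left(-26\right)^{2} = 676$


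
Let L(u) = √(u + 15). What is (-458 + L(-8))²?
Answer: (458 - √7)² ≈ 2.0735e+5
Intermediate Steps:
L(u) = √(15 + u)
(-458 + L(-8))² = (-458 + √(15 - 8))² = (-458 + √7)²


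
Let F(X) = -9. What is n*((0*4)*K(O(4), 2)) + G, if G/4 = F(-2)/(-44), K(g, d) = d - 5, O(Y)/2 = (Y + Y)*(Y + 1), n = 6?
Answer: 9/11 ≈ 0.81818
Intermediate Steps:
O(Y) = 4*Y*(1 + Y) (O(Y) = 2*((Y + Y)*(Y + 1)) = 2*((2*Y)*(1 + Y)) = 2*(2*Y*(1 + Y)) = 4*Y*(1 + Y))
K(g, d) = -5 + d
G = 9/11 (G = 4*(-9/(-44)) = 4*(-9*(-1/44)) = 4*(9/44) = 9/11 ≈ 0.81818)
n*((0*4)*K(O(4), 2)) + G = 6*((0*4)*(-5 + 2)) + 9/11 = 6*(0*(-3)) + 9/11 = 6*0 + 9/11 = 0 + 9/11 = 9/11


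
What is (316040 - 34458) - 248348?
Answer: 33234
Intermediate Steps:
(316040 - 34458) - 248348 = 281582 - 248348 = 33234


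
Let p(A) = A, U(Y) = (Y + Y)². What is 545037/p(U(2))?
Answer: 545037/16 ≈ 34065.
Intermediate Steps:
U(Y) = 4*Y² (U(Y) = (2*Y)² = 4*Y²)
545037/p(U(2)) = 545037/((4*2²)) = 545037/((4*4)) = 545037/16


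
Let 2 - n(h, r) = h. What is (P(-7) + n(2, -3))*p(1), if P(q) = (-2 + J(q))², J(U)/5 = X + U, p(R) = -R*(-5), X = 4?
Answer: 1445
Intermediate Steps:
n(h, r) = 2 - h
p(R) = 5*R
J(U) = 20 + 5*U (J(U) = 5*(4 + U) = 20 + 5*U)
P(q) = (18 + 5*q)² (P(q) = (-2 + (20 + 5*q))² = (18 + 5*q)²)
(P(-7) + n(2, -3))*p(1) = ((18 + 5*(-7))² + (2 - 1*2))*(5*1) = ((18 - 35)² + (2 - 2))*5 = ((-17)² + 0)*5 = (289 + 0)*5 = 289*5 = 1445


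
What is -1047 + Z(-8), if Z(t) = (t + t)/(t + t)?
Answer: -1046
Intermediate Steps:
Z(t) = 1 (Z(t) = (2*t)/((2*t)) = (2*t)*(1/(2*t)) = 1)
-1047 + Z(-8) = -1047 + 1 = -1046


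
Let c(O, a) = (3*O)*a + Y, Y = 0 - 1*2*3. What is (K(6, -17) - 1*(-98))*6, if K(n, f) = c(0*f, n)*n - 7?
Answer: 330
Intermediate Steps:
Y = -6 (Y = 0 - 2*3 = 0 - 6 = -6)
c(O, a) = -6 + 3*O*a (c(O, a) = (3*O)*a - 6 = 3*O*a - 6 = -6 + 3*O*a)
K(n, f) = -7 - 6*n (K(n, f) = (-6 + 3*(0*f)*n)*n - 7 = (-6 + 3*0*n)*n - 7 = (-6 + 0)*n - 7 = -6*n - 7 = -7 - 6*n)
(K(6, -17) - 1*(-98))*6 = ((-7 - 6*6) - 1*(-98))*6 = ((-7 - 36) + 98)*6 = (-43 + 98)*6 = 55*6 = 330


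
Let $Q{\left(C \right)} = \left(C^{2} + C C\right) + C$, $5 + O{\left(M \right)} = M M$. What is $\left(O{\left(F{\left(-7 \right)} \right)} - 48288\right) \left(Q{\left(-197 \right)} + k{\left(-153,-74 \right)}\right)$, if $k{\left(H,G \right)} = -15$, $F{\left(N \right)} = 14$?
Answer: $-3722996382$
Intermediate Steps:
$O{\left(M \right)} = -5 + M^{2}$ ($O{\left(M \right)} = -5 + M M = -5 + M^{2}$)
$Q{\left(C \right)} = C + 2 C^{2}$ ($Q{\left(C \right)} = \left(C^{2} + C^{2}\right) + C = 2 C^{2} + C = C + 2 C^{2}$)
$\left(O{\left(F{\left(-7 \right)} \right)} - 48288\right) \left(Q{\left(-197 \right)} + k{\left(-153,-74 \right)}\right) = \left(\left(-5 + 14^{2}\right) - 48288\right) \left(- 197 \left(1 + 2 \left(-197\right)\right) - 15\right) = \left(\left(-5 + 196\right) - 48288\right) \left(- 197 \left(1 - 394\right) - 15\right) = \left(191 - 48288\right) \left(\left(-197\right) \left(-393\right) - 15\right) = - 48097 \left(77421 - 15\right) = \left(-48097\right) 77406 = -3722996382$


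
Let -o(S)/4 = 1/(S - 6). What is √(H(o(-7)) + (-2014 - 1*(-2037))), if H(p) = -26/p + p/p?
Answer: 11*I*√2/2 ≈ 7.7782*I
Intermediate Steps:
o(S) = -4/(-6 + S) (o(S) = -4/(S - 6) = -4/(-6 + S))
H(p) = 1 - 26/p (H(p) = -26/p + 1 = 1 - 26/p)
√(H(o(-7)) + (-2014 - 1*(-2037))) = √((-26 - 4/(-6 - 7))/((-4/(-6 - 7))) + (-2014 - 1*(-2037))) = √((-26 - 4/(-13))/((-4/(-13))) + (-2014 + 2037)) = √((-26 - 4*(-1/13))/((-4*(-1/13))) + 23) = √((-26 + 4/13)/(4/13) + 23) = √((13/4)*(-334/13) + 23) = √(-167/2 + 23) = √(-121/2) = 11*I*√2/2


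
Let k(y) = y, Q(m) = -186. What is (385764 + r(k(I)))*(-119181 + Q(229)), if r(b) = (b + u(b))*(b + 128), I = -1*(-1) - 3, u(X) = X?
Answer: -45987330420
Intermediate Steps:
I = -2 (I = 1 - 3 = -2)
r(b) = 2*b*(128 + b) (r(b) = (b + b)*(b + 128) = (2*b)*(128 + b) = 2*b*(128 + b))
(385764 + r(k(I)))*(-119181 + Q(229)) = (385764 + 2*(-2)*(128 - 2))*(-119181 - 186) = (385764 + 2*(-2)*126)*(-119367) = (385764 - 504)*(-119367) = 385260*(-119367) = -45987330420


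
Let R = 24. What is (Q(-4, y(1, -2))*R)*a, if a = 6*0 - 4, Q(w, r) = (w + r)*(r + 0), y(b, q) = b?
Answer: 288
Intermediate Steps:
Q(w, r) = r*(r + w) (Q(w, r) = (r + w)*r = r*(r + w))
a = -4 (a = 0 - 4 = -4)
(Q(-4, y(1, -2))*R)*a = ((1*(1 - 4))*24)*(-4) = ((1*(-3))*24)*(-4) = -3*24*(-4) = -72*(-4) = 288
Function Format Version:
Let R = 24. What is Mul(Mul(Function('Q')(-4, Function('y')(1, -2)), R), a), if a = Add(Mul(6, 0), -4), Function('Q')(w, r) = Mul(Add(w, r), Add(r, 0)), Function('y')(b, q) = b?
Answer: 288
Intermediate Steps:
Function('Q')(w, r) = Mul(r, Add(r, w)) (Function('Q')(w, r) = Mul(Add(r, w), r) = Mul(r, Add(r, w)))
a = -4 (a = Add(0, -4) = -4)
Mul(Mul(Function('Q')(-4, Function('y')(1, -2)), R), a) = Mul(Mul(Mul(1, Add(1, -4)), 24), -4) = Mul(Mul(Mul(1, -3), 24), -4) = Mul(Mul(-3, 24), -4) = Mul(-72, -4) = 288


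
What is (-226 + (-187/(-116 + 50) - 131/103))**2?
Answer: 19238522209/381924 ≈ 50373.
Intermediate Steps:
(-226 + (-187/(-116 + 50) - 131/103))**2 = (-226 + (-187/(-66) - 131*1/103))**2 = (-226 + (-187*(-1/66) - 131/103))**2 = (-226 + (17/6 - 131/103))**2 = (-226 + 965/618)**2 = (-138703/618)**2 = 19238522209/381924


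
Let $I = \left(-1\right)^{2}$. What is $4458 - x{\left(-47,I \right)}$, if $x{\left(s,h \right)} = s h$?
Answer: $4505$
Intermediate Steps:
$I = 1$
$x{\left(s,h \right)} = h s$
$4458 - x{\left(-47,I \right)} = 4458 - 1 \left(-47\right) = 4458 - -47 = 4458 + 47 = 4505$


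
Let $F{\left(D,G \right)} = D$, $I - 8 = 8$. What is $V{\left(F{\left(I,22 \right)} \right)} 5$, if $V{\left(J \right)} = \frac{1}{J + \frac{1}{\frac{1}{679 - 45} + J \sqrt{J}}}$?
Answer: $\frac{202885}{649866} \approx 0.3122$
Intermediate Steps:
$I = 16$ ($I = 8 + 8 = 16$)
$V{\left(J \right)} = \frac{1}{J + \frac{1}{\frac{1}{634} + J^{\frac{3}{2}}}}$
$V{\left(F{\left(I,22 \right)} \right)} 5 = \frac{1 + 634 \cdot 16^{\frac{3}{2}}}{634 + 16 + 634 \cdot 16^{\frac{5}{2}}} \cdot 5 = \frac{1 + 634 \cdot 64}{634 + 16 + 634 \cdot 1024} \cdot 5 = \frac{1 + 40576}{634 + 16 + 649216} \cdot 5 = \frac{1}{649866} \cdot 40577 \cdot 5 = \frac{40577}{649866} \cdot 5 = \frac{202885}{649866}$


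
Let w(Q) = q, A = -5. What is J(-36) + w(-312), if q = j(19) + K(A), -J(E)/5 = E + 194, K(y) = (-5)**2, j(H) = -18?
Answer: -783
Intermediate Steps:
K(y) = 25
J(E) = -970 - 5*E (J(E) = -5*(E + 194) = -5*(194 + E) = -970 - 5*E)
q = 7 (q = -18 + 25 = 7)
w(Q) = 7
J(-36) + w(-312) = (-970 - 5*(-36)) + 7 = (-970 + 180) + 7 = -790 + 7 = -783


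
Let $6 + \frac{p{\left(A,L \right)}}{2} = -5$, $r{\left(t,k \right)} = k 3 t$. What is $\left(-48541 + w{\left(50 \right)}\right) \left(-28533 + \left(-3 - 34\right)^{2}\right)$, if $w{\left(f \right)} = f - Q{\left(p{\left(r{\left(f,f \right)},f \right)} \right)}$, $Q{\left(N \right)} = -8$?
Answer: $1316992212$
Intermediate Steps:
$r{\left(t,k \right)} = 3 k t$
$p{\left(A,L \right)} = -22$ ($p{\left(A,L \right)} = -12 + 2 \left(-5\right) = -12 - 10 = -22$)
$w{\left(f \right)} = 8 + f$ ($w{\left(f \right)} = f - -8 = f + 8 = 8 + f$)
$\left(-48541 + w{\left(50 \right)}\right) \left(-28533 + \left(-3 - 34\right)^{2}\right) = \left(-48541 + \left(8 + 50\right)\right) \left(-28533 + \left(-3 - 34\right)^{2}\right) = \left(-48541 + 58\right) \left(-28533 + \left(-37\right)^{2}\right) = - 48483 \left(-28533 + 1369\right) = \left(-48483\right) \left(-27164\right) = 1316992212$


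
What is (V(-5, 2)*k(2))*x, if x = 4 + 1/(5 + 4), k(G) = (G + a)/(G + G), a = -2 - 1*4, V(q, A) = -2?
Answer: 74/9 ≈ 8.2222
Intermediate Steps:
a = -6 (a = -2 - 4 = -6)
k(G) = (-6 + G)/(2*G) (k(G) = (G - 6)/(G + G) = (-6 + G)/((2*G)) = (-6 + G)*(1/(2*G)) = (-6 + G)/(2*G))
x = 37/9 (x = 4 + 1/9 = 37/9 ≈ 4.1111)
(V(-5, 2)*k(2))*x = -(-6 + 2)/2*(37/9) = -(-4)/2*(37/9) = -2*(-1)*(37/9) = 2*(37/9) = 74/9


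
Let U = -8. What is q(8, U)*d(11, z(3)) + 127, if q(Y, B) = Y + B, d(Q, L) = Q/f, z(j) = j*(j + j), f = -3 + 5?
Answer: 127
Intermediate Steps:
f = 2
z(j) = 2*j**2 (z(j) = j*(2*j) = 2*j**2)
d(Q, L) = Q/2
q(Y, B) = B + Y
q(8, U)*d(11, z(3)) + 127 = (-8 + 8)*((1/2)*11) + 127 = 0*(11/2) + 127 = 0 + 127 = 127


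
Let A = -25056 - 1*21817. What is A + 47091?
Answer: 218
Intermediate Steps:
A = -46873 (A = -25056 - 21817 = -46873)
A + 47091 = -46873 + 47091 = 218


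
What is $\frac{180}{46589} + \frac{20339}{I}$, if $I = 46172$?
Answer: $\frac{955884631}{2151107308} \approx 0.44437$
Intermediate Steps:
$\frac{180}{46589} + \frac{20339}{I} = \frac{180}{46589} + \frac{20339}{46172} = \frac{955884631}{2151107308}$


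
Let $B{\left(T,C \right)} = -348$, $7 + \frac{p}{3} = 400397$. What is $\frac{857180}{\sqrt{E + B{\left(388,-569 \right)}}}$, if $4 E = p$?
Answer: $\frac{857180 \sqrt{1199778}}{599889} \approx 1565.1$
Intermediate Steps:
$p = 1201170$ ($p = -21 + 3 \cdot 400397 = -21 + 1201191 = 1201170$)
$E = \frac{600585}{2}$ ($E = \frac{1}{4} \cdot 1201170 = \frac{600585}{2} \approx 3.0029 \cdot 10^{5}$)
$\frac{857180}{\sqrt{E + B{\left(388,-569 \right)}}} = \frac{857180}{\sqrt{\frac{600585}{2} - 348}} = \frac{857180}{\sqrt{\frac{599889}{2}}} = \frac{857180}{\frac{1}{2} \sqrt{1199778}} = 857180 \frac{\sqrt{1199778}}{599889} = \frac{857180 \sqrt{1199778}}{599889}$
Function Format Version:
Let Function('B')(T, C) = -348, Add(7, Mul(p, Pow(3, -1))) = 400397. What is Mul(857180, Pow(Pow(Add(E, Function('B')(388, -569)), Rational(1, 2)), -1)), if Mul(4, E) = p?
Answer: Mul(Rational(857180, 599889), Pow(1199778, Rational(1, 2))) ≈ 1565.1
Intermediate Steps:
p = 1201170 (p = Add(-21, Mul(3, 400397)) = Add(-21, 1201191) = 1201170)
E = Rational(600585, 2) (E = Mul(Rational(1, 4), 1201170) = Rational(600585, 2) ≈ 3.0029e+5)
Mul(857180, Pow(Pow(Add(E, Function('B')(388, -569)), Rational(1, 2)), -1)) = Mul(857180, Pow(Pow(Add(Rational(600585, 2), -348), Rational(1, 2)), -1)) = Mul(857180, Pow(Pow(Rational(599889, 2), Rational(1, 2)), -1)) = Mul(857180, Pow(Mul(Rational(1, 2), Pow(1199778, Rational(1, 2))), -1)) = Mul(857180, Mul(Rational(1, 599889), Pow(1199778, Rational(1, 2)))) = Mul(Rational(857180, 599889), Pow(1199778, Rational(1, 2)))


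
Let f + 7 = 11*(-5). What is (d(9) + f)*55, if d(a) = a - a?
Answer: -3410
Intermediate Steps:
d(a) = 0
f = -62 (f = -7 + 11*(-5) = -7 - 55 = -62)
(d(9) + f)*55 = (0 - 62)*55 = -62*55 = -3410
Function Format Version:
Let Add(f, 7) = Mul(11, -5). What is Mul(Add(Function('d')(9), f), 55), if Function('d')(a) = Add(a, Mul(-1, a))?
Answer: -3410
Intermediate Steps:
Function('d')(a) = 0
f = -62 (f = Add(-7, Mul(11, -5)) = Add(-7, -55) = -62)
Mul(Add(Function('d')(9), f), 55) = Mul(Add(0, -62), 55) = Mul(-62, 55) = -3410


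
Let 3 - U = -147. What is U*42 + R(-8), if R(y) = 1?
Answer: 6301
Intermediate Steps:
U = 150 (U = 3 - 1*(-147) = 3 + 147 = 150)
U*42 + R(-8) = 150*42 + 1 = 6300 + 1 = 6301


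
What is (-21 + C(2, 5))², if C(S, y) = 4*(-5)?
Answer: 1681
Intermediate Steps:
C(S, y) = -20
(-21 + C(2, 5))² = (-21 - 20)² = (-41)² = 1681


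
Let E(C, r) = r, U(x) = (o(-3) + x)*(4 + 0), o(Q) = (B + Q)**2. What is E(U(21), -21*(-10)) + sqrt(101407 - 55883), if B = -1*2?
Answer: 210 + 2*sqrt(11381) ≈ 423.36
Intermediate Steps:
B = -2
o(Q) = (-2 + Q)**2
U(x) = 100 + 4*x (U(x) = ((-2 - 3)**2 + x)*(4 + 0) = ((-5)**2 + x)*4 = (25 + x)*4 = 100 + 4*x)
E(U(21), -21*(-10)) + sqrt(101407 - 55883) = -21*(-10) + sqrt(101407 - 55883) = 210 + sqrt(45524) = 210 + 2*sqrt(11381)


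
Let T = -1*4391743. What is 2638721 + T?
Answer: -1753022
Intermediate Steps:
T = -4391743
2638721 + T = 2638721 - 4391743 = -1753022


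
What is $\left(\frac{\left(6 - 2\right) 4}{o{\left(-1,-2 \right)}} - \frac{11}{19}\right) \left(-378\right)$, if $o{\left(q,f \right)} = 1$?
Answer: $- \frac{110754}{19} \approx -5829.2$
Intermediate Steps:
$\left(\frac{\left(6 - 2\right) 4}{o{\left(-1,-2 \right)}} - \frac{11}{19}\right) \left(-378\right) = \left(\frac{\left(6 - 2\right) 4}{1} - \frac{11}{19}\right) \left(-378\right) = \left(4 \cdot 4 \cdot 1 - \frac{11}{19}\right) \left(-378\right) = \left(16 \cdot 1 - \frac{11}{19}\right) \left(-378\right) = \left(16 - \frac{11}{19}\right) \left(-378\right) = \frac{293}{19} \left(-378\right) = - \frac{110754}{19}$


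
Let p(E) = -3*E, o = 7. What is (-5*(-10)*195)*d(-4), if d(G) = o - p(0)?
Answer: 68250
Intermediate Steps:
d(G) = 7 (d(G) = 7 - (-3)*0 = 7 - 1*0 = 7 + 0 = 7)
(-5*(-10)*195)*d(-4) = (-5*(-10)*195)*7 = (50*195)*7 = 9750*7 = 68250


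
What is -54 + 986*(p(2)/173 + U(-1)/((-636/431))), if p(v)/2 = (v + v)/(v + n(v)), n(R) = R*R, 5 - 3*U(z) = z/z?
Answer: -77348156/82521 ≈ -937.31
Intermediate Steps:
U(z) = 4/3 (U(z) = 5/3 - z/(3*z) = 5/3 - ⅓*1 = 5/3 - ⅓ = 4/3)
n(R) = R²
p(v) = 4*v/(v + v²) (p(v) = 2*((v + v)/(v + v²)) = 2*((2*v)/(v + v²)) = 2*(2*v/(v + v²)) = 4*v/(v + v²))
-54 + 986*(p(2)/173 + U(-1)/((-636/431))) = -54 + 986*((4/(1 + 2))/173 + 4/(3*((-636/431)))) = -54 + 986*((4/3)*(1/173) + 4/(3*((-636*1/431)))) = -54 + 986*((4*(⅓))*(1/173) + 4/(3*(-636/431))) = -54 + 986*((4/3)*(1/173) + (4/3)*(-431/636)) = -54 + 986*(4/519 - 431/477) = -54 + 986*(-73927/82521) = -54 - 72892022/82521 = -77348156/82521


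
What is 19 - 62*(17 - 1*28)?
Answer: 701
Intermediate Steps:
19 - 62*(17 - 1*28) = 19 - 62*(17 - 28) = 19 - 62*(-11) = 19 + 682 = 701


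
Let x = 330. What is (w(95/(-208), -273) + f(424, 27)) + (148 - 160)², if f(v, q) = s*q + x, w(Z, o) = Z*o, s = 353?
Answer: 162075/16 ≈ 10130.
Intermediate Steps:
f(v, q) = 330 + 353*q (f(v, q) = 353*q + 330 = 330 + 353*q)
(w(95/(-208), -273) + f(424, 27)) + (148 - 160)² = ((95/(-208))*(-273) + (330 + 353*27)) + (148 - 160)² = ((95*(-1/208))*(-273) + (330 + 9531)) + (-12)² = (-95/208*(-273) + 9861) + 144 = (1995/16 + 9861) + 144 = 159771/16 + 144 = 162075/16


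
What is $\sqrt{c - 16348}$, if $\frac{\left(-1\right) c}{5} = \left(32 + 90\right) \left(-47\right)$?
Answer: $\sqrt{12322} \approx 111.0$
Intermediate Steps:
$c = 28670$ ($c = - 5 \left(32 + 90\right) \left(-47\right) = - 5 \cdot 122 \left(-47\right) = \left(-5\right) \left(-5734\right) = 28670$)
$\sqrt{c - 16348} = \sqrt{28670 - 16348} = \sqrt{12322}$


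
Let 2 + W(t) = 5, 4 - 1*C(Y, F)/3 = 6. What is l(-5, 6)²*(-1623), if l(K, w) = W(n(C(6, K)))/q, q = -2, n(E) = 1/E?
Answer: -14607/4 ≈ -3651.8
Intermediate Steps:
C(Y, F) = -6 (C(Y, F) = 12 - 3*6 = 12 - 18 = -6)
n(E) = 1/E
W(t) = 3 (W(t) = -2 + 5 = 3)
l(K, w) = -3/2 (l(K, w) = 3/(-2) = 3*(-½) = -3/2)
l(-5, 6)²*(-1623) = (-3/2)²*(-1623) = (9/4)*(-1623) = -14607/4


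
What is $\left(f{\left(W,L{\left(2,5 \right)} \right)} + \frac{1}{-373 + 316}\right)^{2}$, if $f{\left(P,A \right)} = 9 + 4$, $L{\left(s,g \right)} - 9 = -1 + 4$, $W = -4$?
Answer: $\frac{547600}{3249} \approx 168.54$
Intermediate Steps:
$L{\left(s,g \right)} = 12$ ($L{\left(s,g \right)} = 9 + \left(-1 + 4\right) = 9 + 3 = 12$)
$f{\left(P,A \right)} = 13$
$\left(f{\left(W,L{\left(2,5 \right)} \right)} + \frac{1}{-373 + 316}\right)^{2} = \left(13 + \frac{1}{-373 + 316}\right)^{2} = \left(13 + \frac{1}{-57}\right)^{2} = \left(13 - \frac{1}{57}\right)^{2} = \left(\frac{740}{57}\right)^{2} = \frac{547600}{3249}$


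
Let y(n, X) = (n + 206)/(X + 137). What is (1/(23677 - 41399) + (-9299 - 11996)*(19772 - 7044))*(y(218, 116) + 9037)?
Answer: -998580757336135635/407606 ≈ -2.4499e+12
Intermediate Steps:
y(n, X) = (206 + n)/(137 + X)
(1/(23677 - 41399) + (-9299 - 11996)*(19772 - 7044))*(y(218, 116) + 9037) = (1/(23677 - 41399) + (-9299 - 11996)*(19772 - 7044))*((206 + 218)/(137 + 116) + 9037) = (1/(-17722) - 21295*12728)*(424/253 + 9037) = (-1/17722 - 271042760)*((1/253)*424 + 9037) = -4803419792721*(424/253 + 9037)/17722 = -4803419792721/17722*2286785/253 = -998580757336135635/407606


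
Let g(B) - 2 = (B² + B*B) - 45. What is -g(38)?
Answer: -2845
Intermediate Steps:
g(B) = -43 + 2*B² (g(B) = 2 + ((B² + B*B) - 45) = 2 + ((B² + B²) - 45) = 2 + (2*B² - 45) = 2 + (-45 + 2*B²) = -43 + 2*B²)
-g(38) = -(-43 + 2*38²) = -(-43 + 2*1444) = -(-43 + 2888) = -1*2845 = -2845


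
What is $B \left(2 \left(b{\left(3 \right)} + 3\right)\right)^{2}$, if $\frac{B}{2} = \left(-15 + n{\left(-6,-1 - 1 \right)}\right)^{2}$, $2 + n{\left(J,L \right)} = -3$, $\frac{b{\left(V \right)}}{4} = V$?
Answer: $720000$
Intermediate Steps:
$b{\left(V \right)} = 4 V$
$n{\left(J,L \right)} = -5$ ($n{\left(J,L \right)} = -2 - 3 = -5$)
$B = 800$ ($B = 2 \left(-15 - 5\right)^{2} = 2 \left(-20\right)^{2} = 2 \cdot 400 = 800$)
$B \left(2 \left(b{\left(3 \right)} + 3\right)\right)^{2} = 800 \left(2 \left(4 \cdot 3 + 3\right)\right)^{2} = 800 \left(2 \left(12 + 3\right)\right)^{2} = 800 \left(2 \cdot 15\right)^{2} = 800 \cdot 30^{2} = 800 \cdot 900 = 720000$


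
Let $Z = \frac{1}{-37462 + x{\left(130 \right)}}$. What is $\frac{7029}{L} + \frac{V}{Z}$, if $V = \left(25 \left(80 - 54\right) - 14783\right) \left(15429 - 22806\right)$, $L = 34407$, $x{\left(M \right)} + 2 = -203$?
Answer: $- \frac{15013414411850900}{3823} \approx -3.9271 \cdot 10^{12}$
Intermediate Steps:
$x{\left(M \right)} = -205$ ($x{\left(M \right)} = -2 - 203 = -205$)
$Z = - \frac{1}{37667}$ ($Z = \frac{1}{-37462 - 205} = \frac{1}{-37667} = - \frac{1}{37667} \approx -2.6548 \cdot 10^{-5}$)
$V = 104259141$ ($V = \left(25 \cdot 26 - 14783\right) \left(-7377\right) = \left(650 - 14783\right) \left(-7377\right) = \left(-14133\right) \left(-7377\right) = 104259141$)
$\frac{7029}{L} + \frac{V}{Z} = \frac{7029}{34407} + \frac{104259141}{- \frac{1}{37667}} = 7029 \cdot \frac{1}{34407} + 104259141 \left(-37667\right) = \frac{781}{3823} - 3927129064047 = - \frac{15013414411850900}{3823}$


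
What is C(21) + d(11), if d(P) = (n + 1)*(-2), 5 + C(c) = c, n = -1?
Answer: 16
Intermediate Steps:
C(c) = -5 + c
d(P) = 0 (d(P) = (-1 + 1)*(-2) = 0*(-2) = 0)
C(21) + d(11) = (-5 + 21) + 0 = 16 + 0 = 16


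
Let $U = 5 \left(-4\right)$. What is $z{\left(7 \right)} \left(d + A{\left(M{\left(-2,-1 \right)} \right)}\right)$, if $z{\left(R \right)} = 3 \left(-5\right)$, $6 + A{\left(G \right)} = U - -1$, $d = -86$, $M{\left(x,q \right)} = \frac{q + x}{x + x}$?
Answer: $1665$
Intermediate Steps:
$M{\left(x,q \right)} = \frac{q + x}{2 x}$
$U = -20$
$A{\left(G \right)} = -25$ ($A{\left(G \right)} = -6 - 19 = -25$)
$z{\left(R \right)} = -15$
$z{\left(7 \right)} \left(d + A{\left(M{\left(-2,-1 \right)} \right)}\right) = - 15 \left(-86 - 25\right) = \left(-15\right) \left(-111\right) = 1665$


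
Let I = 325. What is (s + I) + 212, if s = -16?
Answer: 521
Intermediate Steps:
(s + I) + 212 = (-16 + 325) + 212 = 309 + 212 = 521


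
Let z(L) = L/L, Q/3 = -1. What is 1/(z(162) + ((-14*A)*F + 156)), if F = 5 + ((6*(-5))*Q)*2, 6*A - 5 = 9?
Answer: -3/17659 ≈ -0.00016989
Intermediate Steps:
Q = -3 (Q = 3*(-1) = -3)
z(L) = 1
A = 7/3 (A = ⅚ + (⅙)*9 = ⅚ + 3/2 = 7/3 ≈ 2.3333)
F = 185 (F = 5 + ((6*(-5))*(-3))*2 = 5 - 30*(-3)*2 = 5 + 90*2 = 5 + 180 = 185)
1/(z(162) + ((-14*A)*F + 156)) = 1/(1 + (-14*7/3*185 + 156)) = 1/(1 + (-98/3*185 + 156)) = 1/(1 + (-18130/3 + 156)) = 1/(1 - 17662/3) = 1/(-17659/3) = -3/17659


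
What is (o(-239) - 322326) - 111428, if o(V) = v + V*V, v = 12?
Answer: -376621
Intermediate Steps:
o(V) = 12 + V**2 (o(V) = 12 + V*V = 12 + V**2)
(o(-239) - 322326) - 111428 = ((12 + (-239)**2) - 322326) - 111428 = ((12 + 57121) - 322326) - 111428 = (57133 - 322326) - 111428 = -265193 - 111428 = -376621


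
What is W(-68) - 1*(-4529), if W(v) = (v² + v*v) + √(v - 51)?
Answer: 13777 + I*√119 ≈ 13777.0 + 10.909*I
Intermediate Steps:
W(v) = √(-51 + v) + 2*v² (W(v) = (v² + v²) + √(-51 + v) = 2*v² + √(-51 + v) = √(-51 + v) + 2*v²)
W(-68) - 1*(-4529) = (√(-51 - 68) + 2*(-68)²) - 1*(-4529) = (√(-119) + 2*4624) + 4529 = (I*√119 + 9248) + 4529 = (9248 + I*√119) + 4529 = 13777 + I*√119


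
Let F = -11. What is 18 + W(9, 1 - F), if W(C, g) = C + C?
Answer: 36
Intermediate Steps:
W(C, g) = 2*C
18 + W(9, 1 - F) = 18 + 2*9 = 18 + 18 = 36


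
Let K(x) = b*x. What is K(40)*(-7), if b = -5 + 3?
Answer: 560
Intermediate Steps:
b = -2
K(x) = -2*x
K(40)*(-7) = -2*40*(-7) = -80*(-7) = 560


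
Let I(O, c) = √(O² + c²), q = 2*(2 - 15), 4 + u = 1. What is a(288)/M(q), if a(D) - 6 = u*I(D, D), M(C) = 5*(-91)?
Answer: -6/455 + 864*√2/455 ≈ 2.6723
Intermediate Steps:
u = -3 (u = -4 + 1 = -3)
q = -26 (q = 2*(-13) = -26)
M(C) = -455
a(D) = 6 - 3*√2*√(D²) (a(D) = 6 - 3*√(D² + D²) = 6 - 3*√2*√(D²))
a(288)/M(q) = (6 - 3*√2*√(288²))/(-455) = (6 - 3*√2*√82944)*(-1/455) = (6 - 3*√2*288)*(-1/455) = (6 - 864*√2)*(-1/455) = -6/455 + 864*√2/455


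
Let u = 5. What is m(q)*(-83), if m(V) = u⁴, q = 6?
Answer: -51875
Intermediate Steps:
m(V) = 625 (m(V) = 5⁴ = 625)
m(q)*(-83) = 625*(-83) = -51875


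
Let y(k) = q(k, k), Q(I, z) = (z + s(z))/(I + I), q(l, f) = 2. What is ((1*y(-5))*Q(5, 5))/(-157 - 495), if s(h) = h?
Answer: -1/326 ≈ -0.0030675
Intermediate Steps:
Q(I, z) = z/I (Q(I, z) = (z + z)/(I + I) = (2*z)/((2*I)) = (2*z)*(1/(2*I)) = z/I)
y(k) = 2
((1*y(-5))*Q(5, 5))/(-157 - 495) = ((1*2)*(5/5))/(-157 - 495) = (2*(5*(1/5)))/(-652) = (2*1)*(-1/652) = 2*(-1/652) = -1/326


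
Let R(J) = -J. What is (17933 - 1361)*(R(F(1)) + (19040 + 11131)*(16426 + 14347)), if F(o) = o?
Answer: 15386309560104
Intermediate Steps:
(17933 - 1361)*(R(F(1)) + (19040 + 11131)*(16426 + 14347)) = (17933 - 1361)*(-1*1 + (19040 + 11131)*(16426 + 14347)) = 16572*(-1 + 30171*30773) = 16572*(-1 + 928452183) = 16572*928452182 = 15386309560104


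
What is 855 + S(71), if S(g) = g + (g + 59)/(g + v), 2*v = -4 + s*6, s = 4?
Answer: 75136/81 ≈ 927.60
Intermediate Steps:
v = 10 (v = (-4 + 4*6)/2 = (-4 + 24)/2 = (½)*20 = 10)
S(g) = g + (59 + g)/(10 + g) (S(g) = g + (g + 59)/(g + 10) = g + (59 + g)/(10 + g))
855 + S(71) = 855 + (59 + 71² + 11*71)/(10 + 71) = 855 + (59 + 5041 + 781)/81 = 855 + (1/81)*5881 = 855 + 5881/81 = 75136/81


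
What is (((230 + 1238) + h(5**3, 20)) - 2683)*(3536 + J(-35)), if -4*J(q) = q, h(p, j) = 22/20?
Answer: -172118881/40 ≈ -4.3030e+6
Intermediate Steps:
h(p, j) = 11/10 (h(p, j) = 22*(1/20) = 11/10)
J(q) = -q/4
(((230 + 1238) + h(5**3, 20)) - 2683)*(3536 + J(-35)) = (((230 + 1238) + 11/10) - 2683)*(3536 - 1/4*(-35)) = ((1468 + 11/10) - 2683)*(3536 + 35/4) = (14691/10 - 2683)*(14179/4) = -12139/10*14179/4 = -172118881/40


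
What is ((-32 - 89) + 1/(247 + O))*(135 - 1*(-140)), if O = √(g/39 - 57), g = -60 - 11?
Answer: 275*(-121*√89466 + 1165554*I)/(√89466 - 9633*I) ≈ -33274.0 - 0.034537*I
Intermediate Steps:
g = -71
O = I*√89466/39 (O = √(-71/39 - 57) = √(-2294/39) = I*√89466/39 ≈ 7.6695*I)
((-32 - 89) + 1/(247 + O))*(135 - 1*(-140)) = ((-32 - 89) + 1/(247 + I*√89466/39))*(135 - 1*(-140)) = (-121 + 1/(247 + I*√89466/39))*(135 + 140) = (-121 + 1/(247 + I*√89466/39))*275 = -33275 + 275/(247 + I*√89466/39)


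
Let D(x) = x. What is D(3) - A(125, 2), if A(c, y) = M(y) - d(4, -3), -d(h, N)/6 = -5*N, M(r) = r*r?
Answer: -91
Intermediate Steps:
M(r) = r²
d(h, N) = 30*N (d(h, N) = -(-30)*N = 30*N)
A(c, y) = 90 + y² (A(c, y) = y² - 30*(-3) = y² - 1*(-90) = y² + 90 = 90 + y²)
D(3) - A(125, 2) = 3 - (90 + 2²) = 3 - (90 + 4) = 3 - 1*94 = 3 - 94 = -91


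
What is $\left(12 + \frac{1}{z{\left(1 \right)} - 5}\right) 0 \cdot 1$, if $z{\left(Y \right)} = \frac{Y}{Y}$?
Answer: $0$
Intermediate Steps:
$z{\left(Y \right)} = 1$
$\left(12 + \frac{1}{z{\left(1 \right)} - 5}\right) 0 \cdot 1 = \left(12 + \frac{1}{1 - 5}\right) 0 \cdot 1 = \left(12 + \frac{1}{1 - 5}\right) 0 = \left(12 + \frac{1}{-4}\right) 0 = \left(12 - \frac{1}{4}\right) 0 = \frac{47}{4} \cdot 0 = 0$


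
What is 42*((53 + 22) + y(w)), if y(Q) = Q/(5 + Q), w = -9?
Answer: 6489/2 ≈ 3244.5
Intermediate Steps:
42*((53 + 22) + y(w)) = 42*((53 + 22) - 9/(5 - 9)) = 42*(75 - 9/(-4)) = 42*(75 - 9*(-¼)) = 42*(75 + 9/4) = 42*(309/4) = 6489/2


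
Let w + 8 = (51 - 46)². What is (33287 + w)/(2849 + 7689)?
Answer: 16652/5269 ≈ 3.1604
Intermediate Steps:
w = 17 (w = -8 + (51 - 46)² = -8 + 5² = -8 + 25 = 17)
(33287 + w)/(2849 + 7689) = (33287 + 17)/(2849 + 7689) = 33304/10538 = 33304*(1/10538) = 16652/5269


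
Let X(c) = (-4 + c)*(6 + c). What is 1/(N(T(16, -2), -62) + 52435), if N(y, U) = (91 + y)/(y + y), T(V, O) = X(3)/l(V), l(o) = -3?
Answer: 3/157352 ≈ 1.9066e-5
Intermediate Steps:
T(V, O) = 3 (T(V, O) = (-24 + 3**2 + 2*3)/(-3) = (-24 + 9 + 6)*(-1/3) = -9*(-1/3) = 3)
N(y, U) = (91 + y)/(2*y) (N(y, U) = (91 + y)/((2*y)) = (91 + y)*(1/(2*y)) = (91 + y)/(2*y))
1/(N(T(16, -2), -62) + 52435) = 1/((1/2)*(91 + 3)/3 + 52435) = 1/((1/2)*(1/3)*94 + 52435) = 1/(47/3 + 52435) = 1/(157352/3) = 3/157352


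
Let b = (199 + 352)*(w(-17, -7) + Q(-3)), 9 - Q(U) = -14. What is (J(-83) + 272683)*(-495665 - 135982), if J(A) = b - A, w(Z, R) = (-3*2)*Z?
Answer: -215796512727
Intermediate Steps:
w(Z, R) = -6*Z
Q(U) = 23 (Q(U) = 9 - 1*(-14) = 9 + 14 = 23)
b = 68875 (b = (199 + 352)*(-6*(-17) + 23) = 551*(102 + 23) = 551*125 = 68875)
J(A) = 68875 - A
(J(-83) + 272683)*(-495665 - 135982) = ((68875 - 1*(-83)) + 272683)*(-495665 - 135982) = ((68875 + 83) + 272683)*(-631647) = (68958 + 272683)*(-631647) = 341641*(-631647) = -215796512727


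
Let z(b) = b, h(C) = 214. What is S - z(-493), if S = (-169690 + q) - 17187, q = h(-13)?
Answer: -186170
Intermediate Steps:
q = 214
S = -186663 (S = (-169690 + 214) - 17187 = -169476 - 17187 = -186663)
S - z(-493) = -186663 - 1*(-493) = -186663 + 493 = -186170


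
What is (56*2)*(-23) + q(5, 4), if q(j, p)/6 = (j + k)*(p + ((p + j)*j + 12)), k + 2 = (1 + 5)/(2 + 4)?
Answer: -1112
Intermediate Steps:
k = -1 (k = -2 + (1 + 5)/(2 + 4) = -2 + 6/6 = -2 + 6*(⅙) = -2 + 1 = -1)
q(j, p) = 6*(-1 + j)*(12 + p + j*(j + p)) (q(j, p) = 6*((j - 1)*(p + ((p + j)*j + 12))) = 6*((-1 + j)*(p + ((j + p)*j + 12))) = 6*((-1 + j)*(p + (j*(j + p) + 12))) = 6*((-1 + j)*(p + (12 + j*(j + p)))) = 6*((-1 + j)*(12 + p + j*(j + p))) = 6*(-1 + j)*(12 + p + j*(j + p)))
(56*2)*(-23) + q(5, 4) = (56*2)*(-23) + (-72 - 6*4 - 6*5² + 6*5³ + 72*5 + 6*4*5²) = 112*(-23) + (-72 - 24 - 6*25 + 6*125 + 360 + 6*4*25) = -2576 + (-72 - 24 - 150 + 750 + 360 + 600) = -2576 + 1464 = -1112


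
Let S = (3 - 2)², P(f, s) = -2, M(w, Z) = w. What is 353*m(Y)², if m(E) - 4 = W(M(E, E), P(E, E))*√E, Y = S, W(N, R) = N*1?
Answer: 8825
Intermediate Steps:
W(N, R) = N
S = 1 (S = 1² = 1)
Y = 1
m(E) = 4 + E^(3/2) (m(E) = 4 + E*√E = 4 + E^(3/2))
353*m(Y)² = 353*(4 + 1^(3/2))² = 353*(4 + 1)² = 353*5² = 353*25 = 8825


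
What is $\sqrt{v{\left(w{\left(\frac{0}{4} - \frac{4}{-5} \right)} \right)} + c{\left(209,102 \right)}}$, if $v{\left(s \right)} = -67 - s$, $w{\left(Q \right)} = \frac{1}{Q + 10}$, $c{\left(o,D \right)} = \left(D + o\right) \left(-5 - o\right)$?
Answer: $\frac{i \sqrt{21585234}}{18} \approx 258.11 i$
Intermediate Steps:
$c{\left(o,D \right)} = \left(-5 - o\right) \left(D + o\right)$
$w{\left(Q \right)} = \frac{1}{10 + Q}$
$\sqrt{v{\left(w{\left(\frac{0}{4} - \frac{4}{-5} \right)} \right)} + c{\left(209,102 \right)}} = \sqrt{\left(-67 - \frac{1}{10 + \left(\frac{0}{4} - \frac{4}{-5}\right)}\right) - \left(45236 + 21318\right)} = \sqrt{\left(-67 - \frac{1}{10 + \left(0 \cdot \frac{1}{4} - - \frac{4}{5}\right)}\right) - 66554} = \sqrt{\left(-67 - \frac{1}{10 + \left(0 + \frac{4}{5}\right)}\right) - 66554} = \sqrt{\left(-67 - \frac{1}{10 + \frac{4}{5}}\right) - 66554} = \sqrt{\left(-67 - \frac{1}{\frac{54}{5}}\right) - 66554} = \sqrt{\left(-67 - \frac{5}{54}\right) - 66554} = \sqrt{- \frac{3623}{54} - 66554} = \sqrt{- \frac{3597539}{54}} = \frac{i \sqrt{21585234}}{18}$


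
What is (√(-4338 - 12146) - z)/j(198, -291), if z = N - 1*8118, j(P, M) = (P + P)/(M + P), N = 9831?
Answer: 17701/44 - 31*I*√4121/66 ≈ 402.3 - 30.152*I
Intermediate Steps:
j(P, M) = 2*P/(M + P) (j(P, M) = (2*P)/(M + P) = 2*P/(M + P))
z = 1713 (z = 9831 - 1*8118 = 9831 - 8118 = 1713)
(√(-4338 - 12146) - z)/j(198, -291) = (√(-4338 - 12146) - 1*1713)/((2*198/(-291 + 198))) = (√(-16484) - 1713)/((2*198/(-93))) = (2*I*√4121 - 1713)/((2*198*(-1/93))) = (-1713 + 2*I*√4121)/(-132/31) = (-1713 + 2*I*√4121)*(-31/132) = 17701/44 - 31*I*√4121/66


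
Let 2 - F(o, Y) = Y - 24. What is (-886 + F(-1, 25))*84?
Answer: -74340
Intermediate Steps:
F(o, Y) = 26 - Y (F(o, Y) = 2 - (Y - 24) = 2 - (-24 + Y) = 2 + (24 - Y) = 26 - Y)
(-886 + F(-1, 25))*84 = (-886 + (26 - 1*25))*84 = (-886 + (26 - 25))*84 = (-886 + 1)*84 = -885*84 = -74340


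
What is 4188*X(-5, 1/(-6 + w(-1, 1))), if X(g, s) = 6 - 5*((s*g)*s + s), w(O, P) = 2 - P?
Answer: 33504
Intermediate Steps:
X(g, s) = 6 - 5*s - 5*g*s**2 (X(g, s) = 6 - 5*((g*s)*s + s) = 6 - 5*(g*s**2 + s) = 6 - 5*(s + g*s**2) = 6 + (-5*s - 5*g*s**2) = 6 - 5*s - 5*g*s**2)
4188*X(-5, 1/(-6 + w(-1, 1))) = 4188*(6 - 5/(-6 + (2 - 1*1)) - 5*(-5)*(1/(-6 + (2 - 1*1)))**2) = 4188*(6 - 5/(-6 + (2 - 1)) - 5*(-5)*(1/(-6 + (2 - 1)))**2) = 4188*(6 - 5/(-6 + 1) - 5*(-5)*(1/(-6 + 1))**2) = 4188*(6 - 5/(-5) - 5*(-5)*(1/(-5))**2) = 4188*(6 - 5*(-1/5) - 5*(-5)*(-1/5)**2) = 4188*(6 + 1 - 5*(-5)*1/25) = 4188*(6 + 1 + 1) = 4188*8 = 33504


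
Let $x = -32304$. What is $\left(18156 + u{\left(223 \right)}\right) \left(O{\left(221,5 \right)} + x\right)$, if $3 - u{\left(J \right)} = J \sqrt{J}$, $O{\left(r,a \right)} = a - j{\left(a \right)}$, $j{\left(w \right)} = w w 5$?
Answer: $-588787416 + 7230552 \sqrt{223} \approx -4.8081 \cdot 10^{8}$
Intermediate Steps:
$j{\left(w \right)} = 5 w^{2}$ ($j{\left(w \right)} = w^{2} \cdot 5 = 5 w^{2}$)
$O{\left(r,a \right)} = a - 5 a^{2}$
$u{\left(J \right)} = 3 - J^{\frac{3}{2}}$ ($u{\left(J \right)} = 3 - J \sqrt{J} = 3 - J^{\frac{3}{2}}$)
$\left(18156 + u{\left(223 \right)}\right) \left(O{\left(221,5 \right)} + x\right) = \left(18156 + \left(3 - 223^{\frac{3}{2}}\right)\right) \left(5 \left(1 - 25\right) - 32304\right) = \left(18156 + \left(3 - 223 \sqrt{223}\right)\right) \left(5 \left(1 - 25\right) - 32304\right) = \left(18156 + \left(3 - 223 \sqrt{223}\right)\right) \left(5 \left(-24\right) - 32304\right) = \left(18159 - 223 \sqrt{223}\right) \left(-120 - 32304\right) = \left(18159 - 223 \sqrt{223}\right) \left(-32424\right) = -588787416 + 7230552 \sqrt{223}$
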